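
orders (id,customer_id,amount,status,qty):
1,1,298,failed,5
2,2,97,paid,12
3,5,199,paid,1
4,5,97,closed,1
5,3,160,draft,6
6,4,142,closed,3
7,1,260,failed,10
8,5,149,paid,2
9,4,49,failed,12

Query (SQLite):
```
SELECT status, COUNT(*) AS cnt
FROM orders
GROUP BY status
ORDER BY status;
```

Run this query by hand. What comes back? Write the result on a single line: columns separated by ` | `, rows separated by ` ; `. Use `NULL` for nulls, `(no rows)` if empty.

Partition orders by status; compute COUNT(*) within each group.
  closed: ids {4, 6} → COUNT(*)=2
  draft: ids {5} → COUNT(*)=1
  failed: ids {1, 7, 9} → COUNT(*)=3
  paid: ids {2, 3, 8} → COUNT(*)=3

closed | 2 ; draft | 1 ; failed | 3 ; paid | 3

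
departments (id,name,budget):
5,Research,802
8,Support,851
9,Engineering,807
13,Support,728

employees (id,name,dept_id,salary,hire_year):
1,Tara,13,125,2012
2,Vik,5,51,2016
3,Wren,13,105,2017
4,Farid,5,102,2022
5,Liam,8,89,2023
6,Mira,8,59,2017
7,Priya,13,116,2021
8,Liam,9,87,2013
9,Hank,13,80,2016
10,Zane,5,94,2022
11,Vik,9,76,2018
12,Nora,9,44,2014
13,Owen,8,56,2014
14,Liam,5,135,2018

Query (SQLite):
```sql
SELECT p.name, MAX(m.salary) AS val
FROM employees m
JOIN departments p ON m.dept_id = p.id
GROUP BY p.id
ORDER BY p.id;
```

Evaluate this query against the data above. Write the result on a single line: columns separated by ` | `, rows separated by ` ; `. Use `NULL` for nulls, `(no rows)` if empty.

Join each employees row to its departments via dept_id.
Group joined rows by departments.id; compute MAX(m.salary) per group.
  5: ids {2, 4, 10, 14} → MAX(m.salary)=135
  8: ids {5, 6, 13} → MAX(m.salary)=89
  9: ids {8, 11, 12} → MAX(m.salary)=87
  13: ids {1, 3, 7, 9} → MAX(m.salary)=125

Research | 135 ; Support | 89 ; Engineering | 87 ; Support | 125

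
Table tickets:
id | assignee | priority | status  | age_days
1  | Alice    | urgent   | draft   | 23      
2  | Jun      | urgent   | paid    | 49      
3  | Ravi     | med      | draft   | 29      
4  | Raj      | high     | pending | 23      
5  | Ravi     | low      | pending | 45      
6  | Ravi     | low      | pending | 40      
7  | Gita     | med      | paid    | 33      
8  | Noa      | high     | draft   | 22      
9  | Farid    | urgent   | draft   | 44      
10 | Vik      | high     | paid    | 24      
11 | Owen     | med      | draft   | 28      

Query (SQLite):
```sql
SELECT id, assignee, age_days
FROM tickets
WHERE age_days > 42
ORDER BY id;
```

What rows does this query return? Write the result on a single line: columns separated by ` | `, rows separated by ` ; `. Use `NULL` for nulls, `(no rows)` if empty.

2 | Jun | 49 ; 5 | Ravi | 45 ; 9 | Farid | 44

age_days > 42: ids {2, 5, 9}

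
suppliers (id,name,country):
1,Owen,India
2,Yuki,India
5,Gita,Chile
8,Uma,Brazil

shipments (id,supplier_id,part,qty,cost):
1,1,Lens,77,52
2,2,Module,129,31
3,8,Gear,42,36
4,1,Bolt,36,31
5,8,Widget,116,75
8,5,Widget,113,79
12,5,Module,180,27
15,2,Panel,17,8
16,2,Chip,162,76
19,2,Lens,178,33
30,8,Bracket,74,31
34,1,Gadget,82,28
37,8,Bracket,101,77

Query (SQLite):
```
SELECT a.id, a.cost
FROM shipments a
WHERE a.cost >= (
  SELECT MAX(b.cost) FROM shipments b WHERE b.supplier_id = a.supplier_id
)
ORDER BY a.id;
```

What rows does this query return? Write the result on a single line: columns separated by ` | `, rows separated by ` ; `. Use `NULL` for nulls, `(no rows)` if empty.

For each shipments row a, compute MAX(cost) over rows sharing a.supplier_id.
Keep row a if a.cost >= that per-group MAX.
  supplier_id=1: MAX(cost) = 52
  supplier_id=2: MAX(cost) = 76
  supplier_id=5: MAX(cost) = 79
  supplier_id=8: MAX(cost) = 77

1 | 52 ; 8 | 79 ; 16 | 76 ; 37 | 77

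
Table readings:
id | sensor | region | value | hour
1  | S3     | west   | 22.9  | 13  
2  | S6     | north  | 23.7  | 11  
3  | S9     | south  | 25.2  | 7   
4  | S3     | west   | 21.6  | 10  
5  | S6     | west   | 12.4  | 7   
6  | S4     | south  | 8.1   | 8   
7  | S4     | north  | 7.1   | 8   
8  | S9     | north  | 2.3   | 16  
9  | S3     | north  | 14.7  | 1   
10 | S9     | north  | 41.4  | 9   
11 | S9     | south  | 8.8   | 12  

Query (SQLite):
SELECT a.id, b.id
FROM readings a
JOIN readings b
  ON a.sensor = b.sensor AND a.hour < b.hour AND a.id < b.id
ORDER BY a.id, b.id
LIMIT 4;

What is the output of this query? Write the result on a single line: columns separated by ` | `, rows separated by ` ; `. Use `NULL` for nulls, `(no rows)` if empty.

Pairs (a,b) with same sensor, a.hour < b.hour, a.id < b.id.
sensor groups: S3:{1,4,9} S4:{6,7} S6:{2,5} S9:{3,8,10,11}
Ordered by (a.id, b.id); first 4.

3 | 8 ; 3 | 10 ; 3 | 11 ; 10 | 11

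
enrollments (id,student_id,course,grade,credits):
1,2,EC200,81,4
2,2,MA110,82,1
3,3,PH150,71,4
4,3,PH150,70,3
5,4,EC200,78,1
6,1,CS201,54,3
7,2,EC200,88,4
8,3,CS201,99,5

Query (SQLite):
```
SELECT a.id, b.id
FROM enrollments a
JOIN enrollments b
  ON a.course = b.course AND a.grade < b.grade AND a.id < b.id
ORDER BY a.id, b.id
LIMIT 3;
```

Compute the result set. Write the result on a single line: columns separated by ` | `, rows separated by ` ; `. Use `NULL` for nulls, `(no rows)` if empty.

1 | 7 ; 5 | 7 ; 6 | 8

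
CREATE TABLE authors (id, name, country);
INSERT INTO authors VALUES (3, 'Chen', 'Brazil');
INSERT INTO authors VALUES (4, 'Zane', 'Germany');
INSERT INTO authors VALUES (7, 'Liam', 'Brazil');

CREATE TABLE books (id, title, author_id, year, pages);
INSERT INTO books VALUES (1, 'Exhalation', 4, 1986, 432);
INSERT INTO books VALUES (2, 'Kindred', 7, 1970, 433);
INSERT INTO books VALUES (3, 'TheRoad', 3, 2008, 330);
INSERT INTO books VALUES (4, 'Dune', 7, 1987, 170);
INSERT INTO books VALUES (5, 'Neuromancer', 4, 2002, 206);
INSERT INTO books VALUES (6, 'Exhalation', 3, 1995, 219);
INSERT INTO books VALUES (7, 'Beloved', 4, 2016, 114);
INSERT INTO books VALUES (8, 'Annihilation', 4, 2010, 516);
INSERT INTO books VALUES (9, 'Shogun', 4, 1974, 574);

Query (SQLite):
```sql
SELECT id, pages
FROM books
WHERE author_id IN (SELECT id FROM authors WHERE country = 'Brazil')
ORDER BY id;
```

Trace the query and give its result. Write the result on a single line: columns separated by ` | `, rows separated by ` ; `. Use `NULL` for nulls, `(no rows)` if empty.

Inner query: authors.id where country = 'Brazil'.
Outer: keep books rows whose author_id is in that set.
Inner query → {3, 7}

2 | 433 ; 3 | 330 ; 4 | 170 ; 6 | 219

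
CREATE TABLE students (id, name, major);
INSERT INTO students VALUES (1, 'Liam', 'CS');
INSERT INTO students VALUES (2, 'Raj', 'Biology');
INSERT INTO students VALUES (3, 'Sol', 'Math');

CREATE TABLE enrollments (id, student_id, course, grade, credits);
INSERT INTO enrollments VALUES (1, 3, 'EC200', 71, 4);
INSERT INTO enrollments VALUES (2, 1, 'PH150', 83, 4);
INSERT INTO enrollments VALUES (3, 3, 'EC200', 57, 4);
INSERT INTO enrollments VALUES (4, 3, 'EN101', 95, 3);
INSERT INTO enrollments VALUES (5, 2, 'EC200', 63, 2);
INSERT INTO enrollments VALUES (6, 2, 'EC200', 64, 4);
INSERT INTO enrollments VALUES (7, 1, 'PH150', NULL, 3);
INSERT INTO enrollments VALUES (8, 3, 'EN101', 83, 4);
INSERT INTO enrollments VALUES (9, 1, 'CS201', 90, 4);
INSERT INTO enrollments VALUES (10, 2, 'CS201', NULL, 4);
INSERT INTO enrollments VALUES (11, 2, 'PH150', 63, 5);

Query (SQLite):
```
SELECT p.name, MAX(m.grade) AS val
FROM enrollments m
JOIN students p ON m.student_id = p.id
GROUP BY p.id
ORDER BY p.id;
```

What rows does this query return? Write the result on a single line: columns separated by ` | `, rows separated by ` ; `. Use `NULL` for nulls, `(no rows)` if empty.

Liam | 90 ; Raj | 64 ; Sol | 95

Join each enrollments row to its students via student_id.
Group joined rows by students.id; compute MAX(m.grade) per group.
  1: ids {2, 7, 9} → MAX(m.grade)=90
  2: ids {5, 6, 10, 11} → MAX(m.grade)=64
  3: ids {1, 3, 4, 8} → MAX(m.grade)=95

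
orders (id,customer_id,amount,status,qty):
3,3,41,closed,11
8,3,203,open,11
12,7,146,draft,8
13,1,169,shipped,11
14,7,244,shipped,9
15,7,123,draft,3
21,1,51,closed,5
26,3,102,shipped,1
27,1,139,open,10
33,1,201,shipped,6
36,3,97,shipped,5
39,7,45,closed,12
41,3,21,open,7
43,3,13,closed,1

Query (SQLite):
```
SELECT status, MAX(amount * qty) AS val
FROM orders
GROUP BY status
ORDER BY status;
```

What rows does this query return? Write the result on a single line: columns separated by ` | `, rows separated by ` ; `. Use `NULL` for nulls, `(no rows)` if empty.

closed | 540 ; draft | 1168 ; open | 2233 ; shipped | 2196

For each row compute amount * qty.
Group by status; take MAX of the expression per group.
  closed: ids {3, 21, 39, 43} → MAX(amount * qty)=540
  draft: ids {12, 15} → MAX(amount * qty)=1168
  open: ids {8, 27, 41} → MAX(amount * qty)=2233
  shipped: ids {13, 14, 26, 33, 36} → MAX(amount * qty)=2196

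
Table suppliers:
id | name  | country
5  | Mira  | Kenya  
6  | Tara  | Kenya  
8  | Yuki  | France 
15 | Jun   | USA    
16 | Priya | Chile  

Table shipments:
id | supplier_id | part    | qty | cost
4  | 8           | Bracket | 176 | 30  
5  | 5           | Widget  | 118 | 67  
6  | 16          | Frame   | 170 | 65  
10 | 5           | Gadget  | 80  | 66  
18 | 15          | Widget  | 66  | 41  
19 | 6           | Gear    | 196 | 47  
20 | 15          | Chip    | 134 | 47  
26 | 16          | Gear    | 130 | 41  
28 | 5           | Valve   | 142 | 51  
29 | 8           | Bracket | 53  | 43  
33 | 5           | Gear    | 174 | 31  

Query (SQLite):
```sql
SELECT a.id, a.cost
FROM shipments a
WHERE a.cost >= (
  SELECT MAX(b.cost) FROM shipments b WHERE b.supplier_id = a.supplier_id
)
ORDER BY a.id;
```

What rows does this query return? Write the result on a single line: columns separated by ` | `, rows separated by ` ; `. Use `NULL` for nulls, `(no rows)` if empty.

5 | 67 ; 6 | 65 ; 19 | 47 ; 20 | 47 ; 29 | 43

For each shipments row a, compute MAX(cost) over rows sharing a.supplier_id.
Keep row a if a.cost >= that per-group MAX.
  supplier_id=5: MAX(cost) = 67
  supplier_id=6: MAX(cost) = 47
  supplier_id=8: MAX(cost) = 43
  supplier_id=15: MAX(cost) = 47
  supplier_id=16: MAX(cost) = 65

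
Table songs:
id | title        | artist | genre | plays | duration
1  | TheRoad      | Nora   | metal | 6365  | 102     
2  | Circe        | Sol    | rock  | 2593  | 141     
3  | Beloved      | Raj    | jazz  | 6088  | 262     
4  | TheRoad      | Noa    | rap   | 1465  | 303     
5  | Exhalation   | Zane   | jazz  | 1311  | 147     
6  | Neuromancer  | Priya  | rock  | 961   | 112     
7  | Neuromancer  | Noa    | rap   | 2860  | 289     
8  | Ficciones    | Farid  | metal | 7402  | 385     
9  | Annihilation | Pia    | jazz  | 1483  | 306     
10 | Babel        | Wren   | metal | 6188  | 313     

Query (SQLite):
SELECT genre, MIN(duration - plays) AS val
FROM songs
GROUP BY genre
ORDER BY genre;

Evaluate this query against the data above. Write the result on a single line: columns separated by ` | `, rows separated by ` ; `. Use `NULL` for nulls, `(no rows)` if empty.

For each row compute duration - plays.
Group by genre; take MIN of the expression per group.
  jazz: ids {3, 5, 9} → MIN(duration - plays)=-5826
  metal: ids {1, 8, 10} → MIN(duration - plays)=-7017
  rap: ids {4, 7} → MIN(duration - plays)=-2571
  rock: ids {2, 6} → MIN(duration - plays)=-2452

jazz | -5826 ; metal | -7017 ; rap | -2571 ; rock | -2452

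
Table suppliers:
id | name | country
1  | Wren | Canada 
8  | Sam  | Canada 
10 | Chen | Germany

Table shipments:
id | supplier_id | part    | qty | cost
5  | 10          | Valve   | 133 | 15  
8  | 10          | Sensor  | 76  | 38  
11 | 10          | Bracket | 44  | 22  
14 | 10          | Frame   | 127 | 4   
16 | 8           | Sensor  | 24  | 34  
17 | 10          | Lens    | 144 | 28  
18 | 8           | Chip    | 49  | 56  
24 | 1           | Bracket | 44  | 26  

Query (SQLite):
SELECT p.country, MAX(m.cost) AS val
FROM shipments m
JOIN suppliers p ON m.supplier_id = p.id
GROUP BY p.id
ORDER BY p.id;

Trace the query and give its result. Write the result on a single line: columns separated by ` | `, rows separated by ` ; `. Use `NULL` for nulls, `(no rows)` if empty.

Canada | 26 ; Canada | 56 ; Germany | 38

Join each shipments row to its suppliers via supplier_id.
Group joined rows by suppliers.id; compute MAX(m.cost) per group.
  1: ids {24} → MAX(m.cost)=26
  8: ids {16, 18} → MAX(m.cost)=56
  10: ids {5, 8, 11, 14, 17} → MAX(m.cost)=38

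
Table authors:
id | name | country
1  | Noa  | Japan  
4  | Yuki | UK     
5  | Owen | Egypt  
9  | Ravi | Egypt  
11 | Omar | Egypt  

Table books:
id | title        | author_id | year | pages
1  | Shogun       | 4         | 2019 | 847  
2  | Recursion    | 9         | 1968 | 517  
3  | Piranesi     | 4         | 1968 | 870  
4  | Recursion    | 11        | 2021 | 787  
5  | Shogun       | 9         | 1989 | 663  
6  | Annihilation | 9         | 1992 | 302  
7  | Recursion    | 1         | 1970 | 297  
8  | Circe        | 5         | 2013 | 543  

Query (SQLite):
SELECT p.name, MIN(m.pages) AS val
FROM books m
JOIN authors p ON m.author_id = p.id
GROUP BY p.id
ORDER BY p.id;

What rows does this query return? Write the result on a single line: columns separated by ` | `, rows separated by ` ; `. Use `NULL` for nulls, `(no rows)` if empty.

Join each books row to its authors via author_id.
Group joined rows by authors.id; compute MIN(m.pages) per group.
  1: ids {7} → MIN(m.pages)=297
  4: ids {1, 3} → MIN(m.pages)=847
  5: ids {8} → MIN(m.pages)=543
  9: ids {2, 5, 6} → MIN(m.pages)=302
  11: ids {4} → MIN(m.pages)=787

Noa | 297 ; Yuki | 847 ; Owen | 543 ; Ravi | 302 ; Omar | 787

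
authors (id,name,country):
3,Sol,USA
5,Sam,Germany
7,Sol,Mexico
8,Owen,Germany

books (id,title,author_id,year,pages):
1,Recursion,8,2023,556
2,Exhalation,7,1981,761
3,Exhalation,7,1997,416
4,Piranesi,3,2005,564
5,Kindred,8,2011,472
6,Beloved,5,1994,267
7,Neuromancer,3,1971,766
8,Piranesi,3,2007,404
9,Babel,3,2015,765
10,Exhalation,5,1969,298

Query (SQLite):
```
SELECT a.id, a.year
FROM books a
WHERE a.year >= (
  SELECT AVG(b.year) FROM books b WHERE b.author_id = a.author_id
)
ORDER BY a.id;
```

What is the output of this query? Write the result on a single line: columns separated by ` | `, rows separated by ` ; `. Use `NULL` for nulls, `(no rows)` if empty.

1 | 2023 ; 3 | 1997 ; 4 | 2005 ; 6 | 1994 ; 8 | 2007 ; 9 | 2015

For each books row a, compute AVG(year) over rows sharing a.author_id.
Keep row a if a.year >= that per-group AVG.
  author_id=3: AVG(year) = 1999.5
  author_id=5: AVG(year) = 1981.5
  author_id=7: AVG(year) = 1989.0
  author_id=8: AVG(year) = 2017.0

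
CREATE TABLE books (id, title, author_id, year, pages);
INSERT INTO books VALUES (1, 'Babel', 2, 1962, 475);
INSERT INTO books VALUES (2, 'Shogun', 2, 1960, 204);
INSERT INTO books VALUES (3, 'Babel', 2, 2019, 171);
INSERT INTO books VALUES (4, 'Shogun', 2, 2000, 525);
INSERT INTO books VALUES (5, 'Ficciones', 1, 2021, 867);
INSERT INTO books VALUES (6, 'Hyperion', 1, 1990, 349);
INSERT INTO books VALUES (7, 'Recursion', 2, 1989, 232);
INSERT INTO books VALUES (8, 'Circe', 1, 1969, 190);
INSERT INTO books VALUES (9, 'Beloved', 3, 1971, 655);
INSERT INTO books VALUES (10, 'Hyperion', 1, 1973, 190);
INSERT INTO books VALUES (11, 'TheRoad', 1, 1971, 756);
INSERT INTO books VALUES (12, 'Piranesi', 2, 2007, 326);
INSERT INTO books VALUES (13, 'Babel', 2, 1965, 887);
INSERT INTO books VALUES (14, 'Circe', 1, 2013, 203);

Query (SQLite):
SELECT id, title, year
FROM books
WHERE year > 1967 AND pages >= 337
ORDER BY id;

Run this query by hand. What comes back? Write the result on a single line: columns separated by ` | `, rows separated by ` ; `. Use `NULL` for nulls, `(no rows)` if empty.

4 | Shogun | 2000 ; 5 | Ficciones | 2021 ; 6 | Hyperion | 1990 ; 9 | Beloved | 1971 ; 11 | TheRoad | 1971

year > 1967: ids {3, 4, 5, 6, 7, 8, 9, 10, 11, 12, 14}
pages >= 337: ids {1, 4, 5, 6, 9, 11, 13}
Combine with AND.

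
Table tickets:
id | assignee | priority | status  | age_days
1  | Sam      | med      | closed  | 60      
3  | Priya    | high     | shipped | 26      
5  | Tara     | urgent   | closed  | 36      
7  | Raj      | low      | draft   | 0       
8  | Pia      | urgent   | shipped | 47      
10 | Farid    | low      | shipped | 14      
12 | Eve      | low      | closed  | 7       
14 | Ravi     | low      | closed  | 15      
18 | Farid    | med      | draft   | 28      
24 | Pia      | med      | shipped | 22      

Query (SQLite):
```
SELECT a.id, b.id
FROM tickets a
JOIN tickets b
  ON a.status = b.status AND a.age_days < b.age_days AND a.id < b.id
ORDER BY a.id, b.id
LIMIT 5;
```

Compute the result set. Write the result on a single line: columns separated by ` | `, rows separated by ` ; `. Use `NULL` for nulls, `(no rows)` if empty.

3 | 8 ; 7 | 18 ; 10 | 24 ; 12 | 14

Pairs (a,b) with same status, a.age_days < b.age_days, a.id < b.id.
status groups: closed:{1,5,12,14} draft:{7,18} shipped:{3,8,10,24}
Ordered by (a.id, b.id); first 5.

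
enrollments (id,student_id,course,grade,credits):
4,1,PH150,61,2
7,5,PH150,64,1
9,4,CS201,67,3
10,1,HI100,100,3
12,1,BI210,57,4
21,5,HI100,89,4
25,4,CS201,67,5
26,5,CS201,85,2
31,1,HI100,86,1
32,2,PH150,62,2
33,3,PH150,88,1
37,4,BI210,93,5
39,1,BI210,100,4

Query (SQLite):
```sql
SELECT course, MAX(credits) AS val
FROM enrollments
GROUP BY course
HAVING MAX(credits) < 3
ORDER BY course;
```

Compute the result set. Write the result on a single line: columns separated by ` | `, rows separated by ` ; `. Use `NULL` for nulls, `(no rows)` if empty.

Partition enrollments by course; compute MAX(credits) within each group.
HAVING: keep groups where MAX(credits) < 3.
  BI210: ids {12, 37, 39} → MAX(credits)=5
  CS201: ids {9, 25, 26} → MAX(credits)=5
  HI100: ids {10, 21, 31} → MAX(credits)=4
  PH150: ids {4, 7, 32, 33} → MAX(credits)=2

PH150 | 2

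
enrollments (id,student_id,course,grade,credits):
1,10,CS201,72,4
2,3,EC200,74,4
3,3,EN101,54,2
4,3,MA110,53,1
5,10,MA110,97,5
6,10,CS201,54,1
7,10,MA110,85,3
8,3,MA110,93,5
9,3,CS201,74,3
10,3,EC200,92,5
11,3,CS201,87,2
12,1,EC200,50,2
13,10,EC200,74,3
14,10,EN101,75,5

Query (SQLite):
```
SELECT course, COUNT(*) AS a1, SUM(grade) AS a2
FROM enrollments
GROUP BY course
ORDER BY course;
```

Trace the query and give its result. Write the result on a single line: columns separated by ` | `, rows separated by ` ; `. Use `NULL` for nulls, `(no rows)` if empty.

Group enrollments by course.
Per group compute: COUNT(*), SUM(grade).
  CS201: ids {1, 6, 9, 11} → COUNT(*)=4, SUM(grade)=287
  EC200: ids {2, 10, 12, 13} → COUNT(*)=4, SUM(grade)=290
  EN101: ids {3, 14} → COUNT(*)=2, SUM(grade)=129
  MA110: ids {4, 5, 7, 8} → COUNT(*)=4, SUM(grade)=328

CS201 | 4 | 287 ; EC200 | 4 | 290 ; EN101 | 2 | 129 ; MA110 | 4 | 328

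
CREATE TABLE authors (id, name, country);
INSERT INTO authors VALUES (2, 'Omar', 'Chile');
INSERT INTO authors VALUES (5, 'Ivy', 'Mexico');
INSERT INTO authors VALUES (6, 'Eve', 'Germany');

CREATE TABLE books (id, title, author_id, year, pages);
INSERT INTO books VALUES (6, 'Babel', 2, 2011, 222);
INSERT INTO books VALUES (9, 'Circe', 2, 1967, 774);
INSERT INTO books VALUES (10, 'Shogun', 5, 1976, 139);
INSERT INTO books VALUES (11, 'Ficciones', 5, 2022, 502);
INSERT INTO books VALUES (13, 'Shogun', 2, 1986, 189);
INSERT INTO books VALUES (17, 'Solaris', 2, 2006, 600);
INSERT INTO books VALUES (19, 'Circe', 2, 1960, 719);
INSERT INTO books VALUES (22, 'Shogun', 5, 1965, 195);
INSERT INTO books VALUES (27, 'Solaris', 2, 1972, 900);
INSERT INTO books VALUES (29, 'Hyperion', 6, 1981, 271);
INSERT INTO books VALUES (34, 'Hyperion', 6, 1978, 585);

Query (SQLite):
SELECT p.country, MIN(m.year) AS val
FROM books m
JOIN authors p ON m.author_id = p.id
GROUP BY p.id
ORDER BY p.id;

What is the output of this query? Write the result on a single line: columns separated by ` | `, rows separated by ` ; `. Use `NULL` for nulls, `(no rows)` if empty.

Join each books row to its authors via author_id.
Group joined rows by authors.id; compute MIN(m.year) per group.
  2: ids {6, 9, 13, 17, 19, 27} → MIN(m.year)=1960
  5: ids {10, 11, 22} → MIN(m.year)=1965
  6: ids {29, 34} → MIN(m.year)=1978

Chile | 1960 ; Mexico | 1965 ; Germany | 1978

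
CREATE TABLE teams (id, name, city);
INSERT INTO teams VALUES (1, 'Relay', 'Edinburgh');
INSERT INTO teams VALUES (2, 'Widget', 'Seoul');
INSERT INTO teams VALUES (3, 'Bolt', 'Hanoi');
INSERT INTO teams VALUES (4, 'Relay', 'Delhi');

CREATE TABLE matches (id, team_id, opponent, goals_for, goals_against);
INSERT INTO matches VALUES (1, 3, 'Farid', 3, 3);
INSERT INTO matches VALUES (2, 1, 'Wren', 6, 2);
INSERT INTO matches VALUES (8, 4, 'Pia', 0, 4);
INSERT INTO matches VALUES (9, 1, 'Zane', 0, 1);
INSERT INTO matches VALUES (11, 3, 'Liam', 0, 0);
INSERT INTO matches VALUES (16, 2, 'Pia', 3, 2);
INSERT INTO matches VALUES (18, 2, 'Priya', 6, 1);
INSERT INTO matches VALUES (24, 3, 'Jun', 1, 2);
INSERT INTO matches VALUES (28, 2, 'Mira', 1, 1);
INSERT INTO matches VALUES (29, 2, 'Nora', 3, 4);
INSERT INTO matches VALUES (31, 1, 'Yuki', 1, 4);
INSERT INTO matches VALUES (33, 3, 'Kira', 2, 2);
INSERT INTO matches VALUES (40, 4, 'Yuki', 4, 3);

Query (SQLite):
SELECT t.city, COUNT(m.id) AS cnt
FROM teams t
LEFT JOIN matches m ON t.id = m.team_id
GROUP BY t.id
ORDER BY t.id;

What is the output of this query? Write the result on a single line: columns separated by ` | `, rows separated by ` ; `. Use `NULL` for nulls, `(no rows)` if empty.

LEFT JOIN keeps every teams row; unmatched ones get NULL for matches columns.
Group by teams.id and compute COUNT(m.id). COUNT(col) of an all-NULL group is 0.
  1: ids {2, 9, 31} → COUNT(m.id)=3
  2: ids {16, 18, 28, 29} → COUNT(m.id)=4
  3: ids {1, 11, 24, 33} → COUNT(m.id)=4
  4: ids {8, 40} → COUNT(m.id)=2

Edinburgh | 3 ; Seoul | 4 ; Hanoi | 4 ; Delhi | 2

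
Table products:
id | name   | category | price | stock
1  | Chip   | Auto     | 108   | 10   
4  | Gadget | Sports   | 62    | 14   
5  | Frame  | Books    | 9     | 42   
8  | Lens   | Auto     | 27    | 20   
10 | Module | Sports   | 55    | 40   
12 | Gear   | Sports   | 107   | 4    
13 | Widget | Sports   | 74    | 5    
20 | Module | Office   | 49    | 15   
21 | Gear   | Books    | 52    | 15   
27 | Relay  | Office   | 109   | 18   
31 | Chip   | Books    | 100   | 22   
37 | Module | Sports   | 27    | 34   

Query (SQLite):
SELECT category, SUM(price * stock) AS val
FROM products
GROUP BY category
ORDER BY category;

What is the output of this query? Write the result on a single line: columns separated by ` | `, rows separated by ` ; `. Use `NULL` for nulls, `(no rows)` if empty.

Auto | 1620 ; Books | 3358 ; Office | 2697 ; Sports | 4784

For each row compute price * stock.
Group by category; take SUM of the expression per group.
  Auto: ids {1, 8} → SUM(price * stock)=1620
  Books: ids {5, 21, 31} → SUM(price * stock)=3358
  Office: ids {20, 27} → SUM(price * stock)=2697
  Sports: ids {4, 10, 12, 13, 37} → SUM(price * stock)=4784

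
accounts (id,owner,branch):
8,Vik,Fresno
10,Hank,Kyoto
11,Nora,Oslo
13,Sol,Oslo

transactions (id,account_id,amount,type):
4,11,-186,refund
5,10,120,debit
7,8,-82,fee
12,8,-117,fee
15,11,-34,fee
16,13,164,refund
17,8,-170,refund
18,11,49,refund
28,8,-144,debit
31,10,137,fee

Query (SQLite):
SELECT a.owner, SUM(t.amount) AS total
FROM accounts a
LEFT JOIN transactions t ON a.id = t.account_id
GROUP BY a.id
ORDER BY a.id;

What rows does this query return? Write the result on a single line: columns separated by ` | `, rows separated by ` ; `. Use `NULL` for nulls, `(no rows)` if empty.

Vik | -513 ; Hank | 257 ; Nora | -171 ; Sol | 164

LEFT JOIN keeps every accounts row; unmatched ones get NULL for transactions columns.
Group by accounts.id and compute SUM(t.amount). SUM over an all-NULL group is NULL.
  8: ids {7, 12, 17, 28} → SUM(t.amount)=-513
  10: ids {5, 31} → SUM(t.amount)=257
  11: ids {4, 15, 18} → SUM(t.amount)=-171
  13: ids {16} → SUM(t.amount)=164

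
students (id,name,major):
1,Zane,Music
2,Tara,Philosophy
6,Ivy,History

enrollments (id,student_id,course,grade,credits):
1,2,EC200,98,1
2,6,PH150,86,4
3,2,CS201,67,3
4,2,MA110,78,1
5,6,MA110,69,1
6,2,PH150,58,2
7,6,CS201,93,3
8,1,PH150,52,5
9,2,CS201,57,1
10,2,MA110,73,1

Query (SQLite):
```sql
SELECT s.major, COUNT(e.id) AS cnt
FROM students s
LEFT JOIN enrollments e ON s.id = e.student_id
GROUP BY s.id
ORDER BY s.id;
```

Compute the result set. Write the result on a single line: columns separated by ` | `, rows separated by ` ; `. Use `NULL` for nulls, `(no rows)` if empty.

LEFT JOIN keeps every students row; unmatched ones get NULL for enrollments columns.
Group by students.id and compute COUNT(e.id). COUNT(col) of an all-NULL group is 0.
  1: ids {8} → COUNT(e.id)=1
  2: ids {1, 3, 4, 6, 9, 10} → COUNT(e.id)=6
  6: ids {2, 5, 7} → COUNT(e.id)=3

Music | 1 ; Philosophy | 6 ; History | 3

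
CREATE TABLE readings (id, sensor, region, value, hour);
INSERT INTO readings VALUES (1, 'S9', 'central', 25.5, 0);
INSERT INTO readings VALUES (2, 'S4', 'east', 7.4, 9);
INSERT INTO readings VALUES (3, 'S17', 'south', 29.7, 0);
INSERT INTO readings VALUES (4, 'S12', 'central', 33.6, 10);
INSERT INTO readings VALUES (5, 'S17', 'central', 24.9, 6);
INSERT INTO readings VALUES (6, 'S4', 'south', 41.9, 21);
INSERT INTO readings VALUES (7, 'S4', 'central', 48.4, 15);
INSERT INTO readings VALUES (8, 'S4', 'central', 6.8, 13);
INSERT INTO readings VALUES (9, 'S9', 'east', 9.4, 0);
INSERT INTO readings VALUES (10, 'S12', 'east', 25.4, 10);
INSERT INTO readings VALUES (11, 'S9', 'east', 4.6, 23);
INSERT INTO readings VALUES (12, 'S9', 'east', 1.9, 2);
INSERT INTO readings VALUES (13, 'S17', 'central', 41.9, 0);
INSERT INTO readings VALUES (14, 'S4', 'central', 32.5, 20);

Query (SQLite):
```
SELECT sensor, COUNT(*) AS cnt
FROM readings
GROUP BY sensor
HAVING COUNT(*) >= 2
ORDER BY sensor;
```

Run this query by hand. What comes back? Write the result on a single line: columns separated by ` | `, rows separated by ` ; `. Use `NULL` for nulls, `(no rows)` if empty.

S12 | 2 ; S17 | 3 ; S4 | 5 ; S9 | 4

Partition readings by sensor; compute COUNT(*) within each group.
HAVING: keep groups with count ≥ 2.
  S12: ids {4, 10} → COUNT(*)=2
  S17: ids {3, 5, 13} → COUNT(*)=3
  S4: ids {2, 6, 7, 8, 14} → COUNT(*)=5
  S9: ids {1, 9, 11, 12} → COUNT(*)=4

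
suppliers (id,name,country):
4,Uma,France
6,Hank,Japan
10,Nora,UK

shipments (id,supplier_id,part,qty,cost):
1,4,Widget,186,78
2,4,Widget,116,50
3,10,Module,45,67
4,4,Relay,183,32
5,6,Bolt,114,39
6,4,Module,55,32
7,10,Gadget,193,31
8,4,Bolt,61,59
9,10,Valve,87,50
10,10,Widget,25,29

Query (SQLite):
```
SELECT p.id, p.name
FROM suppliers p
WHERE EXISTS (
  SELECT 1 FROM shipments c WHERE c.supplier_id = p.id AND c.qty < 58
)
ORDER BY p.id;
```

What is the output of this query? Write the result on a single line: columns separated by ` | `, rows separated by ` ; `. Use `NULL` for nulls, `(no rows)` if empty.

For each suppliers row, check whether any shipments with matching supplier_id has qty < 58.
Keep rows where that is true.

4 | Uma ; 10 | Nora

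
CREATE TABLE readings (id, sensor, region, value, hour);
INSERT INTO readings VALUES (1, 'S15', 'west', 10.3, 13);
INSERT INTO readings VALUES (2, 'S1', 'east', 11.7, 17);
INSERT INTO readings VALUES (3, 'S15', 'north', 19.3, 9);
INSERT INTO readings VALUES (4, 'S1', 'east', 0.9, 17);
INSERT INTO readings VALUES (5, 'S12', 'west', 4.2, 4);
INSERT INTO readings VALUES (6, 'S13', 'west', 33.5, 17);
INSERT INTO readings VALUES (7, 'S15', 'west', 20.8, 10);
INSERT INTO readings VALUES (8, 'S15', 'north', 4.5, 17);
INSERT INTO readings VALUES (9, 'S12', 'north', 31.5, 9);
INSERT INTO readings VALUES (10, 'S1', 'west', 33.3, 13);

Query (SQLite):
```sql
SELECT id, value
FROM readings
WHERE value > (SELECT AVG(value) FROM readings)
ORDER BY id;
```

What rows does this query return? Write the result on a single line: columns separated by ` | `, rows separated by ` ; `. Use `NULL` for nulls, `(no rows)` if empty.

3 | 19.3 ; 6 | 33.5 ; 7 | 20.8 ; 9 | 31.5 ; 10 | 33.3

Scalar subquery: AVG(value) over all readings rows = 17.0.
Keep rows where value > that value.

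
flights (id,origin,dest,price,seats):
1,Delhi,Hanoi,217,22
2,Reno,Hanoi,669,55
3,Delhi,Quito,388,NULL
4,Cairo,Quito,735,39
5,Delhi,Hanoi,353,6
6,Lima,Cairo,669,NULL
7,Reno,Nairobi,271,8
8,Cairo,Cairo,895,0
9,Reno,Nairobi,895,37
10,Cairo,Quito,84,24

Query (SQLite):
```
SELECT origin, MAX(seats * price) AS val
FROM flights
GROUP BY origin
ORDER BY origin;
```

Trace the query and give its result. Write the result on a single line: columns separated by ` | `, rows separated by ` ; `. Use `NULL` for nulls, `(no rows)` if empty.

Cairo | 28665 ; Delhi | 4774 ; Lima | NULL ; Reno | 36795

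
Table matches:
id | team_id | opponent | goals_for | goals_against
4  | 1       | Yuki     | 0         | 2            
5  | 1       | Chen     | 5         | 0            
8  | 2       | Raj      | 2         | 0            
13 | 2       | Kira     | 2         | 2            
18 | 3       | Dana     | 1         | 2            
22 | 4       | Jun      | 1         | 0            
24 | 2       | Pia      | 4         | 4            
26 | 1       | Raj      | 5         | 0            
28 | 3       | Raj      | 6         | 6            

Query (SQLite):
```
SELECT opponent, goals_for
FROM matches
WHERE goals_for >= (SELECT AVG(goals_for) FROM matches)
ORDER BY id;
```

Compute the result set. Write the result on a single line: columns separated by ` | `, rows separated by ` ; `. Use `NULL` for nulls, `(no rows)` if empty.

Chen | 5 ; Pia | 4 ; Raj | 5 ; Raj | 6

Scalar subquery: AVG(goals_for) over all matches rows = 2.888889 (≈; comparison uses full precision).
Keep rows where goals_for >= that value.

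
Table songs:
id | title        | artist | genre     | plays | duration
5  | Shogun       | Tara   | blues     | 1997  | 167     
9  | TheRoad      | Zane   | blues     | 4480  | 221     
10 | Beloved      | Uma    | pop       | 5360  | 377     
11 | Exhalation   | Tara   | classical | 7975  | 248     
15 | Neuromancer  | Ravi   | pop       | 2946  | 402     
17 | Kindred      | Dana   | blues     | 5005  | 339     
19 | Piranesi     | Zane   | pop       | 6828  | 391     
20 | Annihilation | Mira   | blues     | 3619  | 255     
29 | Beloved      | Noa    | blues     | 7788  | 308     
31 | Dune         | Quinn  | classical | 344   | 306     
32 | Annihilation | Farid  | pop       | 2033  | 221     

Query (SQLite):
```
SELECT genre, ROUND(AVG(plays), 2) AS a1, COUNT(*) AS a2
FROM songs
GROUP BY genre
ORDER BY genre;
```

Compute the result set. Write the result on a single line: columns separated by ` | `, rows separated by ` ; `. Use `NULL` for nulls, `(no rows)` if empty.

blues | 4577.8 | 5 ; classical | 4159.5 | 2 ; pop | 4291.75 | 4

Group songs by genre.
Per group compute: ROUND(AVG(plays), 2), COUNT(*).
  blues: ids {5, 9, 17, 20, 29} → ROUND(AVG(plays), 2)=4577.8, COUNT(*)=5
  classical: ids {11, 31} → ROUND(AVG(plays), 2)=4159.5, COUNT(*)=2
  pop: ids {10, 15, 19, 32} → ROUND(AVG(plays), 2)=4291.75, COUNT(*)=4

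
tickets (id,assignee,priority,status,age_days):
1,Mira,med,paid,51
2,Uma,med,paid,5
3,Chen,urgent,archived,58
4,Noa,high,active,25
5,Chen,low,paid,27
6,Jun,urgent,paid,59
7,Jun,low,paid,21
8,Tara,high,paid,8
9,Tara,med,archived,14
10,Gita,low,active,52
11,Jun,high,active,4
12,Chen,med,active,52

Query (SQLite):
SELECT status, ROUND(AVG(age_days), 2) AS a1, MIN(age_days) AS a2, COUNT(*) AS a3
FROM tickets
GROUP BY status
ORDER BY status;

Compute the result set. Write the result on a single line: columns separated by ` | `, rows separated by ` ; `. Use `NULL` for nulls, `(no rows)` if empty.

Group tickets by status.
Per group compute: ROUND(AVG(age_days), 2), MIN(age_days), COUNT(*).
  active: ids {4, 10, 11, 12} → ROUND(AVG(age_days), 2)=33.25, MIN(age_days)=4, COUNT(*)=4
  archived: ids {3, 9} → ROUND(AVG(age_days), 2)=36, MIN(age_days)=14, COUNT(*)=2
  paid: ids {1, 2, 5, 6, 7, 8} → ROUND(AVG(age_days), 2)=28.5, MIN(age_days)=5, COUNT(*)=6

active | 33.25 | 4 | 4 ; archived | 36 | 14 | 2 ; paid | 28.5 | 5 | 6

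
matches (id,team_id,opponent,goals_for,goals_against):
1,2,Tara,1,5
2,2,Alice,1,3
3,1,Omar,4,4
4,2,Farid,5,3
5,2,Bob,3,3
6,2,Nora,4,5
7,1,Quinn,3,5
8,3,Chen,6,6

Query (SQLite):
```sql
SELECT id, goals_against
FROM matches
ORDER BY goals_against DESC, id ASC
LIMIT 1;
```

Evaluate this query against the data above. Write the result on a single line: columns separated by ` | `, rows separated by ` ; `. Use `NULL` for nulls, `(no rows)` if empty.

8 | 6

Sort by goals_against desc, tiebreak id asc: (6, id=8), (5, id=1), (5, id=6), (5, id=7) …. Take first 1.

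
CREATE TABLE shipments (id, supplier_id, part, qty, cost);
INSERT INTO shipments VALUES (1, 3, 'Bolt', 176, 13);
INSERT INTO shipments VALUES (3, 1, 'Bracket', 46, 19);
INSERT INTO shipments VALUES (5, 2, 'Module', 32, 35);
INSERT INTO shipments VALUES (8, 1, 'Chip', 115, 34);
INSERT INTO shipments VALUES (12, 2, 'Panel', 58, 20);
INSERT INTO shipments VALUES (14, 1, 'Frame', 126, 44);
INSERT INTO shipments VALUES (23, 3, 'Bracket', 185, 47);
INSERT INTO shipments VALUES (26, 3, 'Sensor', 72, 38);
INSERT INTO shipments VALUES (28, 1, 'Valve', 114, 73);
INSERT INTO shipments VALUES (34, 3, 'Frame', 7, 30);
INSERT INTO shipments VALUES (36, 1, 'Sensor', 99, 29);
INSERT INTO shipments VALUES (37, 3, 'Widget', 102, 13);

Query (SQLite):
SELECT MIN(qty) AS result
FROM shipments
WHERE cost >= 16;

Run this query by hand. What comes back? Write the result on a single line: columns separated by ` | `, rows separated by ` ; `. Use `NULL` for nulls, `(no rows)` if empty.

7

Rows where cost >= 16 → qty values: [46, 32, 115, 58, 126, 185, 72, 114, 7, 99].
MIN of non-NULL values = 7.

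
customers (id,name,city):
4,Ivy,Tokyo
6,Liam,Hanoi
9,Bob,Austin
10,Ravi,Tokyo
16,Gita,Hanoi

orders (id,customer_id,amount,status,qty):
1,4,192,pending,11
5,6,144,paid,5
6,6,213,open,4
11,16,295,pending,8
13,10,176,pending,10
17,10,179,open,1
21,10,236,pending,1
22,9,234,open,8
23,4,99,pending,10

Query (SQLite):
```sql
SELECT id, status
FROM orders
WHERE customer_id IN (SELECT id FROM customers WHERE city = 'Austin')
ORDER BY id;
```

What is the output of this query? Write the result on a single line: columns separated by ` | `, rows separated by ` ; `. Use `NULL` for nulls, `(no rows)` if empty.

22 | open

Inner query: customers.id where city = 'Austin'.
Outer: keep orders rows whose customer_id is in that set.
Inner query → {9}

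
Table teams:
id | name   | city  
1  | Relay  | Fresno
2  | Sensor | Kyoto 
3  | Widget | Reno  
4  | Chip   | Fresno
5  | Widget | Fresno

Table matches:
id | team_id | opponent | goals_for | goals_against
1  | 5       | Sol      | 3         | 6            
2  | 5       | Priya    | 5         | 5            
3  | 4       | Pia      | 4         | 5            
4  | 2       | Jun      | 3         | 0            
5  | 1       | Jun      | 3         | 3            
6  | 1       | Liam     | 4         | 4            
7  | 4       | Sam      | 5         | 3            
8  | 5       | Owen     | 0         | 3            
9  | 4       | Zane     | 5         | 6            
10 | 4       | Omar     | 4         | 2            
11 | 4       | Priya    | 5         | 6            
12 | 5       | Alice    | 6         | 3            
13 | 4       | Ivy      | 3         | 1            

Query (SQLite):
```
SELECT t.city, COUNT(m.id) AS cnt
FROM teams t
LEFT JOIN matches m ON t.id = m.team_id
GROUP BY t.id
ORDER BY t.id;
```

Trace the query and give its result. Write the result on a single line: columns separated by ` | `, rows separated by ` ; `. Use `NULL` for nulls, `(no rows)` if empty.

Fresno | 2 ; Kyoto | 1 ; Reno | 0 ; Fresno | 6 ; Fresno | 4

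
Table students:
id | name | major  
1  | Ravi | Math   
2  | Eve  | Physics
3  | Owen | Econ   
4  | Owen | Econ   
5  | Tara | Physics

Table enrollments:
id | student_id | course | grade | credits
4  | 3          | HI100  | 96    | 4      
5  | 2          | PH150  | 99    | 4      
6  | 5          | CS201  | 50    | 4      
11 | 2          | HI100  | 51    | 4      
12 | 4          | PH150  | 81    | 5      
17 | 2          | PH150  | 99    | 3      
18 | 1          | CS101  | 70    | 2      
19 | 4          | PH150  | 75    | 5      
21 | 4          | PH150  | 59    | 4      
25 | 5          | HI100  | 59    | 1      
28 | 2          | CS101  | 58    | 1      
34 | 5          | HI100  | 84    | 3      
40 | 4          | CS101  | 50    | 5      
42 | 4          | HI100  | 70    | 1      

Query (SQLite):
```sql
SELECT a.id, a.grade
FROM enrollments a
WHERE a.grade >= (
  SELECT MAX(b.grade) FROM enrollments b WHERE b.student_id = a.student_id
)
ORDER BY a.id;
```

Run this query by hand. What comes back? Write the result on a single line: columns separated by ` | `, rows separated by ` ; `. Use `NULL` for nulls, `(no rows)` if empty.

4 | 96 ; 5 | 99 ; 12 | 81 ; 17 | 99 ; 18 | 70 ; 34 | 84

For each enrollments row a, compute MAX(grade) over rows sharing a.student_id.
Keep row a if a.grade >= that per-group MAX.
  student_id=1: MAX(grade) = 70
  student_id=2: MAX(grade) = 99
  student_id=3: MAX(grade) = 96
  student_id=4: MAX(grade) = 81
  student_id=5: MAX(grade) = 84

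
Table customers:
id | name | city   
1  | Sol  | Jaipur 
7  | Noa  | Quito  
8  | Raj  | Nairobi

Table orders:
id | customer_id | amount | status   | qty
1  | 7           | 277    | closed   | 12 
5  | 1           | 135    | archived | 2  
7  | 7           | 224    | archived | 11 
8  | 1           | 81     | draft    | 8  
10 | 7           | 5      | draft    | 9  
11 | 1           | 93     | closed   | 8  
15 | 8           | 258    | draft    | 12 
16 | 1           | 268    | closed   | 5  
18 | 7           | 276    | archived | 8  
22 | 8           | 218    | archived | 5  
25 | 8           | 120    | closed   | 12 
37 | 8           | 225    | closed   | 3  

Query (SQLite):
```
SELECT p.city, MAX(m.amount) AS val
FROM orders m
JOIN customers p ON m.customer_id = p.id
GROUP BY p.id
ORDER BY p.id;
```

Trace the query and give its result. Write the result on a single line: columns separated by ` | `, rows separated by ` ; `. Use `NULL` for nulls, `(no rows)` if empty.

Jaipur | 268 ; Quito | 277 ; Nairobi | 258

Join each orders row to its customers via customer_id.
Group joined rows by customers.id; compute MAX(m.amount) per group.
  1: ids {5, 8, 11, 16} → MAX(m.amount)=268
  7: ids {1, 7, 10, 18} → MAX(m.amount)=277
  8: ids {15, 22, 25, 37} → MAX(m.amount)=258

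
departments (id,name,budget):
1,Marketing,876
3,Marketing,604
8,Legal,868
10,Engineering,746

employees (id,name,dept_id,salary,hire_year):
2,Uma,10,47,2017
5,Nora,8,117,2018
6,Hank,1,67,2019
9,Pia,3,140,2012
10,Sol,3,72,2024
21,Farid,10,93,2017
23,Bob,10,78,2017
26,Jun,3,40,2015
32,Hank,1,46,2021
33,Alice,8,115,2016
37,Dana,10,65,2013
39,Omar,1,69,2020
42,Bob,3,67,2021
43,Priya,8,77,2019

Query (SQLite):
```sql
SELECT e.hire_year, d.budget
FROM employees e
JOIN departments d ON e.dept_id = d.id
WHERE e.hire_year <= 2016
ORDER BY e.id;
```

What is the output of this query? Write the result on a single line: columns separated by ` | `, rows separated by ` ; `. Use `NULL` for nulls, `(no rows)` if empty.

Each employees row matches the departments row where dept_id = departments.id.
Then keep rows with e.hire_year <= 2016.

2012 | 604 ; 2015 | 604 ; 2016 | 868 ; 2013 | 746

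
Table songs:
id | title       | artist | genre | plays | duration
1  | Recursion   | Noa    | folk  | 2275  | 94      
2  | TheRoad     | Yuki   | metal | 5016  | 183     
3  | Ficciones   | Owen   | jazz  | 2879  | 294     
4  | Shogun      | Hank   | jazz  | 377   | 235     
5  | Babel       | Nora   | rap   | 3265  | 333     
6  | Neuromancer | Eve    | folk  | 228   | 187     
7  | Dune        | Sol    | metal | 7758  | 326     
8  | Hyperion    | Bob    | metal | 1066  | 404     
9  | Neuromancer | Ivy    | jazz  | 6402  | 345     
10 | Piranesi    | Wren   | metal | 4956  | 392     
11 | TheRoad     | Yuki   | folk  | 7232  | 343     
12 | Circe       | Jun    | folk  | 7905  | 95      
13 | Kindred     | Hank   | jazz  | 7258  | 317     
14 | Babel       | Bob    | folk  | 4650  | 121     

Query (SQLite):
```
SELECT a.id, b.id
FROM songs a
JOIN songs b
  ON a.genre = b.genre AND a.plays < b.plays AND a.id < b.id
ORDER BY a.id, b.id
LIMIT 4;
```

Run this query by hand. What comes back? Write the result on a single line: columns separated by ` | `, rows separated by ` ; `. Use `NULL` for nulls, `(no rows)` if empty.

Pairs (a,b) with same genre, a.plays < b.plays, a.id < b.id.
genre groups: folk:{1,6,11,12,14} jazz:{3,4,9,13} metal:{2,7,8,10} rap:{5}
Ordered by (a.id, b.id); first 4.

1 | 11 ; 1 | 12 ; 1 | 14 ; 2 | 7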